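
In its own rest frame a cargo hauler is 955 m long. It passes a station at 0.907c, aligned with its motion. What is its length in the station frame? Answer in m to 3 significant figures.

L ≈ 402 m

γ = 1/√(1 − 0.907²) = 2.3746
Length contraction: L = L₀/γ = 955/2.3746 = 402 m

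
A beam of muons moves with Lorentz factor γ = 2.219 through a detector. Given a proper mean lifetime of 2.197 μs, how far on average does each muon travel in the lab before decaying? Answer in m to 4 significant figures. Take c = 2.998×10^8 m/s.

d ≈ 1305 m

β = √(1 − 1/γ²) = √(1 − 1/2.219²) = 0.892699
Dilated lifetime: Δt = γτ₀ = 2.219 × 2.197 μs = 4.87514 μs
d = vΔt = 0.892699c × 4.87514 μs = 2.67631×10^8 m/s × 4.87514×10^-6 s = 1305 m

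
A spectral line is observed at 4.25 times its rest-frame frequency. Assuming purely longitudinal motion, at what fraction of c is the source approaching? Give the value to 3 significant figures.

β ≈ 0.895

f_obs/f_src = √((1+β)/(1−β)) = 4.25  ⇒  (1+β)/(1−β) = 18.062
β = |1 − D²|/(1 + D²) = |1 − 18.062|/(1 + 18.062) = 0.895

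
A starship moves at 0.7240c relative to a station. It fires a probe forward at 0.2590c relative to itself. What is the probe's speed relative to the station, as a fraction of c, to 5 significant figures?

Relativistic velocity addition: u = (u' + v)/(1 + u'v/c²)
= (0.2590 + 0.7240)/(1 + 0.2590×0.7240) = 0.98300/1.187516 = 0.82778

u ≈ 0.82778c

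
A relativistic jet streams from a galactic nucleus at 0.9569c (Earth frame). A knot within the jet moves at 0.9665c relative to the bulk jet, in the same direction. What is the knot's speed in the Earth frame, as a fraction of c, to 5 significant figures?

u ≈ 0.99925c

Relativistic velocity addition: u = (u' + v)/(1 + u'v/c²)
= (0.9665 + 0.9569)/(1 + 0.9665×0.9569) = 1.9234/1.924844 = 0.99925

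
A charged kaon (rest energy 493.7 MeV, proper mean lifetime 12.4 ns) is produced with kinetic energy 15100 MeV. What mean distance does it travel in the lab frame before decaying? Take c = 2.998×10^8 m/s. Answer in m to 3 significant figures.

γ = 1 + K/(m₀c²) = 1 + 15100/493.7 = 31.585
β = √(1 − 1/γ²) = 0.99950
Dilated lifetime: γτ₀ = 31.585 × 12.4 ns = 391.66 ns
d = βc·γτ₀ = 0.99950 × (2.998×10^8 m/s) × 3.9166×10^-7 s = 117 m

d ≈ 117 m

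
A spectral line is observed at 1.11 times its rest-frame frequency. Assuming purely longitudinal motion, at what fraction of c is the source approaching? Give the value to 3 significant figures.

f_obs/f_src = √((1+β)/(1−β)) = 1.11  ⇒  (1+β)/(1−β) = 1.2321
β = |1 − D²|/(1 + D²) = |1 − 1.2321|/(1 + 1.2321) = 0.104

β ≈ 0.104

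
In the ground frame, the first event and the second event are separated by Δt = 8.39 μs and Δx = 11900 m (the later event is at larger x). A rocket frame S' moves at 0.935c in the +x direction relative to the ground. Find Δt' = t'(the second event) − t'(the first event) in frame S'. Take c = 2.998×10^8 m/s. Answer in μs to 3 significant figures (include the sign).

γ = 1/√(1 − 0.935²) = 2.8197
Δt' = γ(Δt − vΔx/c²) = 2.8197 × (8.39 μs − 0.935×11900 m / (2.998×10^8 m/s))
= 2.8197 × (-28.723 μs) = -81.0 μs

Δt' ≈ -81.0 μs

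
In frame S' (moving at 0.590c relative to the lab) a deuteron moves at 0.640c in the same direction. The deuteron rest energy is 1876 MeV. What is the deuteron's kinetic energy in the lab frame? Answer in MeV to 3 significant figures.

K ≈ 2290 MeV

u_lab = (0.640 + 0.590)/(1 + 0.640×0.590) = 0.892857
γ = 1/√(1 − 0.892857²) = 2.2205
K = (γ − 1)m₀c² = (2.2205 − 1) × 1876 = 1.2205 × 1876 = 2290 MeV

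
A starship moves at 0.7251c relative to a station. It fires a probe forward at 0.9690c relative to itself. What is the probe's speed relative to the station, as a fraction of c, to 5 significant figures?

Relativistic velocity addition: u = (u' + v)/(1 + u'v/c²)
= (0.9690 + 0.7251)/(1 + 0.9690×0.7251) = 1.6941/1.702622 = 0.99499

u ≈ 0.99499c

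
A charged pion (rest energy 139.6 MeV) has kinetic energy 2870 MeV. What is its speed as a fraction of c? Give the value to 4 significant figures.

β ≈ 0.9989

γ = 1 + K/(m₀c²) = 1 + 2870/139.6 = 21.5587
β = √(1 − 1/γ²) = 0.9989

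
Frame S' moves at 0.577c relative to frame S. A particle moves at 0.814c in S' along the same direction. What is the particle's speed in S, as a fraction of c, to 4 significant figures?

Relativistic velocity addition: u = (u' + v)/(1 + u'v/c²)
= (0.814 + 0.577)/(1 + 0.814×0.577) = 1.391/1.46968 = 0.9465

u ≈ 0.9465c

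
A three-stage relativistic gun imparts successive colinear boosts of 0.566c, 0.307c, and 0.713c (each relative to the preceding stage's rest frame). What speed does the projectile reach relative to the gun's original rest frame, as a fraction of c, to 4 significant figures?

Compose boost 2: (0.307 + 0.566)/(1 + 0.307×0.566) = 0.8730/1.17376 = 0.743762
Compose boost 3: (0.713 + 0.743762)/(1 + 0.713×0.743762) = 1.45676/1.53030 = 0.9519

u ≈ 0.9519c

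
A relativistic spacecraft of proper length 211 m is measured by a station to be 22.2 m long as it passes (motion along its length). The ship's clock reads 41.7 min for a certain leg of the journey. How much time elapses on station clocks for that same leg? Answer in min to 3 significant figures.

Δt ≈ 396 min

Length contraction ⇒ γ = L₀/L = 211/22.2 = 9.5045
Time dilation: Δt = γτ₀ = 9.5045 × 41.7 min = 396 min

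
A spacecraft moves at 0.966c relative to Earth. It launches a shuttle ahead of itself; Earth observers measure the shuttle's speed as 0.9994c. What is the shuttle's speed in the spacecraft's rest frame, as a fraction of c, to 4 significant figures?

Inverse velocity addition: u' = (u − v)/(1 − uv/c²)
= (0.9994 − 0.966)/(1 − 0.9994×0.966) = 0.03340/0.0345796 = 0.9659

u' ≈ 0.9659c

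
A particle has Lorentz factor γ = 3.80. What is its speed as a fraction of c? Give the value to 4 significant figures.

β ≈ 0.9648

β = √(1 − 1/γ²) = √(1 − 1/3.80²) = √(0.930748) = 0.9648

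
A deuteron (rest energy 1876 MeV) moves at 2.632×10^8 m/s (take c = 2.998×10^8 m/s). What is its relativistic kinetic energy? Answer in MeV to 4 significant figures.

K ≈ 2042 MeV

β = v/c = 2.632×10^8 / 2.998×10^8 = 0.877919
γ = 1/√(1 − 0.877919²) = 2.08851
K = (γ − 1)m₀c² = (2.08851 − 1) × 1876 MeV = 1.08851 × 1876 MeV = 2042 MeV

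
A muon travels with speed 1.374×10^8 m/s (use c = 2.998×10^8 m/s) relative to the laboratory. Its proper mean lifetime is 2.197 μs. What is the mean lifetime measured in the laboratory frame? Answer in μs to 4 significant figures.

β = v/c = 1.374×10^8 / 2.998×10^8 = 0.458306
γ = 1/√(1 − 0.458306²) = 1.12512
Time dilation: Δt = γτ₀ = 1.12512 × 2.197 μs = 2.472 μs

Δt ≈ 2.472 μs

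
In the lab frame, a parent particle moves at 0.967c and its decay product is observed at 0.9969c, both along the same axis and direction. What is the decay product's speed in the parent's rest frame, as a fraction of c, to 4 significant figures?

Inverse velocity addition: u' = (u − v)/(1 − uv/c²)
= (0.9969 − 0.967)/(1 − 0.9969×0.967) = 0.02990/0.0359977 = 0.8306

u' ≈ 0.8306c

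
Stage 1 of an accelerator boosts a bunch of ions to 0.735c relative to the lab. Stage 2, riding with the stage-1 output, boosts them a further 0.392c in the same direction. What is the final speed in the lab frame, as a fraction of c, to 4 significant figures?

u ≈ 0.8749c

Compose boost 2: (0.392 + 0.735)/(1 + 0.392×0.735) = 1.127/1.28812 = 0.8749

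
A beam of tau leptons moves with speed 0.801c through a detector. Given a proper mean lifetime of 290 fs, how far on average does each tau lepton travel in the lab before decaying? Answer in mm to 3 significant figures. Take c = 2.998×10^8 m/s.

γ = 1/√(1 − 0.801²) = 1.6704
Dilated lifetime: Δt = γτ₀ = 1.6704 × 290 fs = 484.41 fs
d = vΔt = 0.801c × 484.41 fs = 2.4014×10^8 m/s × 4.8441×10^-13 s = 0.116 mm

d ≈ 0.116 mm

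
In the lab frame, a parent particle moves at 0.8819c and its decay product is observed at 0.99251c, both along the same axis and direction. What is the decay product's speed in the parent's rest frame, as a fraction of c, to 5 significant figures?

Inverse velocity addition: u' = (u − v)/(1 − uv/c²)
= (0.99251 − 0.8819)/(1 − 0.99251×0.8819) = 0.11061/0.1247054 = 0.88697

u' ≈ 0.88697c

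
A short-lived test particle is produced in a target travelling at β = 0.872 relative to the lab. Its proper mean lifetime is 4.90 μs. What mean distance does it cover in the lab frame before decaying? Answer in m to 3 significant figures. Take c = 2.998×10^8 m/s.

γ = 1/√(1 − 0.872²) = 2.0429
Dilated lifetime: Δt = γτ₀ = 2.0429 × 4.90 μs = 10.010 μs
d = vΔt = 0.872c × 10.010 μs = 2.6143×10^8 m/s × 1.0010×10^-5 s = 2620 m

d ≈ 2620 m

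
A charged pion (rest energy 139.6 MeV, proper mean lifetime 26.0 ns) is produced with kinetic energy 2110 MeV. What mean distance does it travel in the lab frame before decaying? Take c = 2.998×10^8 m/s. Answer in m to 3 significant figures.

γ = 1 + K/(m₀c²) = 1 + 2110/139.6 = 16.115
β = √(1 − 1/γ²) = 0.99807
Dilated lifetime: γτ₀ = 16.115 × 26.0 ns = 418.98 ns
d = βc·γτ₀ = 0.99807 × (2.998×10^8 m/s) × 4.1898×10^-7 s = 125 m

d ≈ 125 m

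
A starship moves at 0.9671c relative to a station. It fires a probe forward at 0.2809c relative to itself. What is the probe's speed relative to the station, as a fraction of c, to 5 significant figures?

u ≈ 0.98140c

Relativistic velocity addition: u = (u' + v)/(1 + u'v/c²)
= (0.2809 + 0.9671)/(1 + 0.2809×0.9671) = 1.2480/1.271658 = 0.98140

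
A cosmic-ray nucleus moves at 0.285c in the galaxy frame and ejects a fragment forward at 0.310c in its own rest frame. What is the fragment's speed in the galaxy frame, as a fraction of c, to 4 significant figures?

Compose boost 2: (0.310 + 0.285)/(1 + 0.310×0.285) = 0.5950/1.08835 = 0.5467

u ≈ 0.5467c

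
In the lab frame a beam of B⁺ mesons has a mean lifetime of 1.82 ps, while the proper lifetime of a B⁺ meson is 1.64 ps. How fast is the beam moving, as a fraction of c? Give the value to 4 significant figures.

β ≈ 0.4336

γ = Δt/τ₀ = 1.82/1.64 = 1.10976
β = √(1 − 1/γ²) = √(1 − 1/1.10976²) = 0.4336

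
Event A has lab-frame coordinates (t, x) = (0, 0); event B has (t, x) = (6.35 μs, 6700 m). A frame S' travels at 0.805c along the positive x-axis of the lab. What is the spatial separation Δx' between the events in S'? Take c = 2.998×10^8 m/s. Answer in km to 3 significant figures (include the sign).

γ = 1/√(1 − 0.805²) = 1.6856
Δx' = γ(Δx − vΔt) = 1.6856 × (6700 m − 0.805×(2.998×10^8 m/s)×6.35×10^-6 s)
= 1.6856 × (5167.5 m) = 8.71 km

Δx' ≈ 8.71 km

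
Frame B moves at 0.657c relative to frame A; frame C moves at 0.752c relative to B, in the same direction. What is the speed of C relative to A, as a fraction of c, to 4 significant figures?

u ≈ 0.9431c

Compose boost 2: (0.752 + 0.657)/(1 + 0.752×0.657) = 1.409/1.49406 = 0.9431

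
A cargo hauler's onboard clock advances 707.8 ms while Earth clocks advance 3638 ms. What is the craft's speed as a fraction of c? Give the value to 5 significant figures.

β ≈ 0.98089

γ = Δt/τ₀ = 3638/707.8 = 5.139870
β = √(1 − 1/γ²) = √(1 − 1/5.139870²) = 0.98089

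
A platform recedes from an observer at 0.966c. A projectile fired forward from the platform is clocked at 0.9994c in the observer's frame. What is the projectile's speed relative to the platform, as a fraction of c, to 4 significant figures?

u' ≈ 0.9659c

Inverse velocity addition: u' = (u − v)/(1 − uv/c²)
= (0.9994 − 0.966)/(1 − 0.9994×0.966) = 0.03340/0.0345796 = 0.9659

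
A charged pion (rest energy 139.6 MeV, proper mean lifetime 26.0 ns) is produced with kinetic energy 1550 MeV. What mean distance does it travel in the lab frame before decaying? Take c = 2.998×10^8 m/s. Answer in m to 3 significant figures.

d ≈ 94.0 m

γ = 1 + K/(m₀c²) = 1 + 1550/139.6 = 12.103
β = √(1 − 1/γ²) = 0.99658
Dilated lifetime: γτ₀ = 12.103 × 26.0 ns = 314.68 ns
d = βc·γτ₀ = 0.99658 × (2.998×10^8 m/s) × 3.1468×10^-7 s = 94.0 m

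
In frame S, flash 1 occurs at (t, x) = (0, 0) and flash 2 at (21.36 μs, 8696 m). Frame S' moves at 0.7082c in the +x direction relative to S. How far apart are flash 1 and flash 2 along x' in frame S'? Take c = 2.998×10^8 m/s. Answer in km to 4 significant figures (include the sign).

γ = 1/√(1 − 0.7082²) = 1.41641
Δx' = γ(Δx − vΔt) = 1.41641 × (8696 m − 0.7082×(2.998×10^8 m/s)×21.36×10^-6 s)
= 1.41641 × (4160.88 m) = 5.893 km

Δx' ≈ 5.893 km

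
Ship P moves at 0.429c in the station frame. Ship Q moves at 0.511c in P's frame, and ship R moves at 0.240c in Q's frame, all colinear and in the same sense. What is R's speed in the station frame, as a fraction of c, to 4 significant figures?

Compose boost 2: (0.511 + 0.429)/(1 + 0.511×0.429) = 0.9400/1.21922 = 0.770985
Compose boost 3: (0.240 + 0.770985)/(1 + 0.240×0.770985) = 1.01099/1.18504 = 0.8531

u ≈ 0.8531c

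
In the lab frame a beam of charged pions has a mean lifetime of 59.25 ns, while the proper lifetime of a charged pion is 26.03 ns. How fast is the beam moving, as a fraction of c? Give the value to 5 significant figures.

γ = Δt/τ₀ = 59.25/26.03 = 2.276220
β = √(1 − 1/γ²) = √(1 − 1/2.276220²) = 0.89833

β ≈ 0.89833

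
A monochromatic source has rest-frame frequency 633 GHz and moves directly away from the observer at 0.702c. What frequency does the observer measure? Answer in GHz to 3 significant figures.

Relativistic Doppler: f_obs = f_src √((1−β)/(1+β))
= 633 × √(0.29800/1.7020) = 633 × 0.41844 = 265 GHz

f_obs ≈ 265 GHz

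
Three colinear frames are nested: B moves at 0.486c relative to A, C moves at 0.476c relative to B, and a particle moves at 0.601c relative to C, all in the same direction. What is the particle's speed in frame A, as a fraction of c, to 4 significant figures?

u ≈ 0.9406c

Compose boost 2: (0.476 + 0.486)/(1 + 0.476×0.486) = 0.9620/1.23134 = 0.781265
Compose boost 3: (0.601 + 0.781265)/(1 + 0.601×0.781265) = 1.38227/1.46954 = 0.9406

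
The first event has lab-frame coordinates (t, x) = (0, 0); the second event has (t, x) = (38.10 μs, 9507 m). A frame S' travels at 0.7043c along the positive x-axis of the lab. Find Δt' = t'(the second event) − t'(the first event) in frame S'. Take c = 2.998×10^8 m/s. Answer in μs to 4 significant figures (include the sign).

Δt' ≈ 22.21 μs

γ = 1/√(1 − 0.7043²) = 1.40864
Δt' = γ(Δt − vΔx/c²) = 1.40864 × (38.10 μs − 0.7043×9507 m / (2.998×10^8 m/s))
= 1.40864 × (15.7658 μs) = 22.21 μs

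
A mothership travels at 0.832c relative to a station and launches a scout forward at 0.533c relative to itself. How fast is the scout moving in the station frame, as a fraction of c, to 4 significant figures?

Compose boost 2: (0.533 + 0.832)/(1 + 0.533×0.832) = 1.365/1.44346 = 0.9456

u ≈ 0.9456c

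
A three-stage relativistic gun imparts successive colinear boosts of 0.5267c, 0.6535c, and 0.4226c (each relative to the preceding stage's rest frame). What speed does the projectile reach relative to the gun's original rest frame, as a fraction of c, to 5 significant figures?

Compose boost 2: (0.6535 + 0.5267)/(1 + 0.6535×0.5267) = 1.1802/1.344198 = 0.8779954
Compose boost 3: (0.4226 + 0.8779954)/(1 + 0.4226×0.8779954) = 1.300595/1.371041 = 0.94862

u ≈ 0.94862c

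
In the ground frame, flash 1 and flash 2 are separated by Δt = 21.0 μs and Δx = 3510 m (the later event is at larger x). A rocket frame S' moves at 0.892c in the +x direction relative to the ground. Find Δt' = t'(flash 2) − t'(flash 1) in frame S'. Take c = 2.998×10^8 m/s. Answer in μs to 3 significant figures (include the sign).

γ = 1/√(1 − 0.892²) = 2.2122
Δt' = γ(Δt − vΔx/c²) = 2.2122 × (21.0 μs − 0.892×3510 m / (2.998×10^8 m/s))
= 2.2122 × (10.557 μs) = 23.4 μs

Δt' ≈ 23.4 μs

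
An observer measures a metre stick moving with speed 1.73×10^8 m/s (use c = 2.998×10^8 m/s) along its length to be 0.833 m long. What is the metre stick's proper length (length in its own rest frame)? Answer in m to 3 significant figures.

β = v/c = 1.73×10^8 / 2.998×10^8 = 0.57705
γ = 1/√(1 − 0.57705²) = 1.2244
L₀ = γL = 1.2244 × 0.833 = 1.02 m

L₀ ≈ 1.02 m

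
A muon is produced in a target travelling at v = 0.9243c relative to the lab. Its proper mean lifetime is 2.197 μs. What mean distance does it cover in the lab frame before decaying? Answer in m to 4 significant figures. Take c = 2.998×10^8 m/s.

d ≈ 1595 m

γ = 1/√(1 − 0.9243²) = 2.62009
Dilated lifetime: Δt = γτ₀ = 2.62009 × 2.197 μs = 5.75633 μs
d = vΔt = 0.9243c × 5.75633 μs = 2.77105×10^8 m/s × 5.75633×10^-6 s = 1595 m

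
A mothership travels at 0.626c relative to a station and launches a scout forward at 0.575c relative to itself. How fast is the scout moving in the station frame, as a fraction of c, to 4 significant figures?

u ≈ 0.8831c

Compose boost 2: (0.575 + 0.626)/(1 + 0.575×0.626) = 1.201/1.35995 = 0.8831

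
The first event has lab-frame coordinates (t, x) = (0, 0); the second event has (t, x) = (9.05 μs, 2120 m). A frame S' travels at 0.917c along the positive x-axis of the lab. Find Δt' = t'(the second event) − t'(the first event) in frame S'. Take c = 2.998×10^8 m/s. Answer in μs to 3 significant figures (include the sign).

γ = 1/√(1 − 0.917²) = 2.5070
Δt' = γ(Δt − vΔx/c²) = 2.5070 × (9.05 μs − 0.917×2120 m / (2.998×10^8 m/s))
= 2.5070 × (2.5655 μs) = 6.43 μs

Δt' ≈ 6.43 μs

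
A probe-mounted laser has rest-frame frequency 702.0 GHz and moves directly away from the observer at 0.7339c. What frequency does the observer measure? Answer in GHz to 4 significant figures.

Relativistic Doppler: f_obs = f_src √((1−β)/(1+β))
= 702.0 × √(0.266100/1.73390) = 702.0 × 0.391751 = 275.0 GHz

f_obs ≈ 275.0 GHz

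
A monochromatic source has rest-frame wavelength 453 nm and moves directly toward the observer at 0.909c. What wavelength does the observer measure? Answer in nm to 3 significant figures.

Relativistic Doppler: λ_obs = λ_src √((1−β)/(1+β))
= 453 × √(0.091000/1.9090) = 453 × 0.21833 = 98.9 nm

λ_obs ≈ 98.9 nm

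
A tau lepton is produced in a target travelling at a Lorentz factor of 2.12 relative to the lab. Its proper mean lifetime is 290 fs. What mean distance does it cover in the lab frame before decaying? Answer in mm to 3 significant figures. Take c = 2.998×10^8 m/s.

β = √(1 − 1/γ²) = √(1 − 1/2.12²) = 0.88176
Dilated lifetime: Δt = γτ₀ = 2.12 × 290 fs = 614.80 fs
d = vΔt = 0.88176c × 614.80 fs = 2.6435×10^8 m/s × 6.1480×10^-13 s = 0.163 mm

d ≈ 0.163 mm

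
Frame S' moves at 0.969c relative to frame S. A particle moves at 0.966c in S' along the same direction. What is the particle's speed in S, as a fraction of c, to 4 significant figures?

u ≈ 0.9995c

Relativistic velocity addition: u = (u' + v)/(1 + u'v/c²)
= (0.966 + 0.969)/(1 + 0.966×0.969) = 1.935/1.93605 = 0.9995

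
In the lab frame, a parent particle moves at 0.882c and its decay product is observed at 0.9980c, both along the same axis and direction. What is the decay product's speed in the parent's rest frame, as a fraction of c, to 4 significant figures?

Inverse velocity addition: u' = (u − v)/(1 − uv/c²)
= (0.9980 − 0.882)/(1 − 0.9980×0.882) = 0.1160/0.119764 = 0.9686

u' ≈ 0.9686c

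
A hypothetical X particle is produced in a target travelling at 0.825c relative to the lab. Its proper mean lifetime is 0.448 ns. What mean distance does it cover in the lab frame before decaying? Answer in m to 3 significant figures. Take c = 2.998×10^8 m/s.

d ≈ 0.196 m

γ = 1/√(1 − 0.825²) = 1.7695
Dilated lifetime: Δt = γτ₀ = 1.7695 × 0.448 ns = 0.79273 ns
d = vΔt = 0.825c × 0.79273 ns = 2.4734×10^8 m/s × 7.9273×10^-10 s = 0.196 m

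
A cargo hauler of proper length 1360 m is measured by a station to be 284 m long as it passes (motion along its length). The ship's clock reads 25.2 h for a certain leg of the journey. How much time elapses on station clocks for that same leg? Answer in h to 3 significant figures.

Δt ≈ 121 h

Length contraction ⇒ γ = L₀/L = 1360/284 = 4.7887
Time dilation: Δt = γτ₀ = 4.7887 × 25.2 h = 121 h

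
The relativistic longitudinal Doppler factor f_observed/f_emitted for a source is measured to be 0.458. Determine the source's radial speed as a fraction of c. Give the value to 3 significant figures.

β ≈ 0.653

f_obs/f_src = √((1−β)/(1+β)) = 0.458  ⇒  (1−β)/(1+β) = 0.20976
β = |1 − D²|/(1 + D²) = |1 − 0.20976|/(1 + 0.20976) = 0.653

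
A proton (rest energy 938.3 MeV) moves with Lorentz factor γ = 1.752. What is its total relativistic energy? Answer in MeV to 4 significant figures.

E ≈ 1644 MeV

γ = 1.752 (given)
E = γm₀c² = 1.752 × 938.3 MeV = 1644 MeV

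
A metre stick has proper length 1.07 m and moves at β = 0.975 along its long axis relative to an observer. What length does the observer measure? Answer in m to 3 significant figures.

L ≈ 0.238 m

γ = 1/√(1 − 0.975²) = 4.5004
Length contraction: L = L₀/γ = 1.07/4.5004 = 0.238 m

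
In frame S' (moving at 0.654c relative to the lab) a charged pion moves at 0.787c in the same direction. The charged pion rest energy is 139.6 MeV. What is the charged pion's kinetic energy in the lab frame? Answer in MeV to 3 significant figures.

K ≈ 313 MeV

u_lab = (0.787 + 0.654)/(1 + 0.787×0.654) = 0.951345
γ = 1/√(1 − 0.951345²) = 3.2454
K = (γ − 1)m₀c² = (3.2454 − 1) × 139.6 = 2.2454 × 139.6 = 313 MeV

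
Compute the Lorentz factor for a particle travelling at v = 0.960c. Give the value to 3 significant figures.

γ = 1/√(1 − β²) = 1/√(1 − 0.960²) = 1/√(0.078400) = 3.57

γ ≈ 3.57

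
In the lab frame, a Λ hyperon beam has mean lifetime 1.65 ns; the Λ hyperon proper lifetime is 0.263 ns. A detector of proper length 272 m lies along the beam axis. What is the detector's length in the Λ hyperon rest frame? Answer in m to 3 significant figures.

L ≈ 43.4 m

Time dilation ⇒ γ = Δt/τ₀ = 1.65/0.263 = 6.2738
Length contraction: L = L₀/γ = 272/6.2738 = 43.4 m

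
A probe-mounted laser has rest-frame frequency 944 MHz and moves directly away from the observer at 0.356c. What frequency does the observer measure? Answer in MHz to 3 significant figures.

Relativistic Doppler: f_obs = f_src √((1−β)/(1+β))
= 944 × √(0.64400/1.3560) = 944 × 0.68915 = 651 MHz

f_obs ≈ 651 MHz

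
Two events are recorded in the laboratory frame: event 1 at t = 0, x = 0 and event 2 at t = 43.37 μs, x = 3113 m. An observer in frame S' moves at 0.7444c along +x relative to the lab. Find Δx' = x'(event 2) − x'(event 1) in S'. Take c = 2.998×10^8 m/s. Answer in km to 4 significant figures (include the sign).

γ = 1/√(1 − 0.7444²) = 1.49760
Δx' = γ(Δx − vΔt) = 1.49760 × (3113 m − 0.7444×(2.998×10^8 m/s)×43.37×10^-6 s)
= 1.49760 × (-6565.93 m) = -9.833 km

Δx' ≈ -9.833 km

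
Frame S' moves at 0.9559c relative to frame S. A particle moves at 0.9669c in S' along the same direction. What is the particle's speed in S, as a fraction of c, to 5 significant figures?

Relativistic velocity addition: u = (u' + v)/(1 + u'v/c²)
= (0.9669 + 0.9559)/(1 + 0.9669×0.9559) = 1.9228/1.924260 = 0.99924

u ≈ 0.99924c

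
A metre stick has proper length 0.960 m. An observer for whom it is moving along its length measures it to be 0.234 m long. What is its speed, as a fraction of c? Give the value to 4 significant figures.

γ = L₀/L = 0.960/0.234 = 4.10256
β = √(1 − 1/γ²) = 0.9698

β ≈ 0.9698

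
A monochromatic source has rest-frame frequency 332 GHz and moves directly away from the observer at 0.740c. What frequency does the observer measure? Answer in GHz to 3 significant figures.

f_obs ≈ 128 GHz

Relativistic Doppler: f_obs = f_src √((1−β)/(1+β))
= 332 × √(0.26000/1.7400) = 332 × 0.38656 = 128 GHz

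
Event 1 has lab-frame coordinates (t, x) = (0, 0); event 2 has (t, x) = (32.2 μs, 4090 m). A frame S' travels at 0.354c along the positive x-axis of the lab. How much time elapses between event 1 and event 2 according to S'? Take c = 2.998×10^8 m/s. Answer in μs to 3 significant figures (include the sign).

Δt' ≈ 29.3 μs

γ = 1/√(1 − 0.354²) = 1.0692
Δt' = γ(Δt − vΔx/c²) = 1.0692 × (32.2 μs − 0.354×4090 m / (2.998×10^8 m/s))
= 1.0692 × (27.371 μs) = 29.3 μs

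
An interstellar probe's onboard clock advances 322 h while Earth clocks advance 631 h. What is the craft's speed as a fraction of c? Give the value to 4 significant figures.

β ≈ 0.8600

γ = Δt/τ₀ = 631/322 = 1.95963
β = √(1 − 1/γ²) = √(1 − 1/1.95963²) = 0.8600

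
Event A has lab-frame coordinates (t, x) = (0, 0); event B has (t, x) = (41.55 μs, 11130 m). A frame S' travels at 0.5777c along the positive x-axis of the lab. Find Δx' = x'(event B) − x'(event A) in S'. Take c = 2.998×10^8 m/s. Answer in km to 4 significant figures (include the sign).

Δx' ≈ 4.819 km

γ = 1/√(1 − 0.5777²) = 1.22512
Δx' = γ(Δx − vΔt) = 1.22512 × (11130 m − 0.5777×(2.998×10^8 m/s)×41.55×10^-6 s)
= 1.22512 × (3933.77 m) = 4.819 km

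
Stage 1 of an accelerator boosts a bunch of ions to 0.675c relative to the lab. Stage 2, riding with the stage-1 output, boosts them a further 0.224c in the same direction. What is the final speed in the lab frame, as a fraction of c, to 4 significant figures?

Compose boost 2: (0.224 + 0.675)/(1 + 0.224×0.675) = 0.8990/1.15120 = 0.7809

u ≈ 0.7809c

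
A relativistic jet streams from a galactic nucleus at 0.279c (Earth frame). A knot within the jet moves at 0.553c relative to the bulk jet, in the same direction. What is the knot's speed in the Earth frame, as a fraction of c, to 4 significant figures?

Relativistic velocity addition: u = (u' + v)/(1 + u'v/c²)
= (0.553 + 0.279)/(1 + 0.553×0.279) = 0.8320/1.15429 = 0.7208

u ≈ 0.7208c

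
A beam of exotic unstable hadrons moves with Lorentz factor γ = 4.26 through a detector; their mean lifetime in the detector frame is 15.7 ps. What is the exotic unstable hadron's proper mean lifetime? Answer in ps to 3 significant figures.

γ = 4.26 (given)
Proper time: τ₀ = Δt/γ = 15.7/4.26 = 3.69 ps

τ₀ ≈ 3.69 ps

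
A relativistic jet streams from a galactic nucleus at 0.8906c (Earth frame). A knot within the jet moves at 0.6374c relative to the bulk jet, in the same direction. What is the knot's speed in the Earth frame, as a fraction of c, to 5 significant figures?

u ≈ 0.97470c

Relativistic velocity addition: u = (u' + v)/(1 + u'v/c²)
= (0.6374 + 0.8906)/(1 + 0.6374×0.8906) = 1.5280/1.567668 = 0.97470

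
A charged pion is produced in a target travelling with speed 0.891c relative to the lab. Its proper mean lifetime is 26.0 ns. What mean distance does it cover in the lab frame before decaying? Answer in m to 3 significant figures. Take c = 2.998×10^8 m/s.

d ≈ 15.3 m

γ = 1/√(1 − 0.891²) = 2.2026
Dilated lifetime: Δt = γτ₀ = 2.2026 × 26.0 ns = 57.268 ns
d = vΔt = 0.891c × 57.268 ns = 2.6712×10^8 m/s × 5.7268×10^-8 s = 15.3 m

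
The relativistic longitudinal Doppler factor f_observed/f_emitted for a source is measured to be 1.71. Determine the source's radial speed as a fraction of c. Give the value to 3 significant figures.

β ≈ 0.490

f_obs/f_src = √((1+β)/(1−β)) = 1.71  ⇒  (1+β)/(1−β) = 2.9241
β = |1 − D²|/(1 + D²) = |1 − 2.9241|/(1 + 2.9241) = 0.490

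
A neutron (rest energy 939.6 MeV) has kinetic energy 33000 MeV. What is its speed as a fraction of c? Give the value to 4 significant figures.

γ = 1 + K/(m₀c²) = 1 + 33000/939.6 = 36.1213
β = √(1 − 1/γ²) = 0.9996

β ≈ 0.9996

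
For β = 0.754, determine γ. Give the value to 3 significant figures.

γ = 1/√(1 − β²) = 1/√(1 − 0.754²) = 1/√(0.43148) = 1.52

γ ≈ 1.52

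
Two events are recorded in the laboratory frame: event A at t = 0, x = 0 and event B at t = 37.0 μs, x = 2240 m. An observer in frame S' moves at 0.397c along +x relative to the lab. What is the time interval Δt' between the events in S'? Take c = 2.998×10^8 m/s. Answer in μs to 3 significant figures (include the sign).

Δt' ≈ 37.1 μs

γ = 1/√(1 − 0.397²) = 1.0895
Δt' = γ(Δt − vΔx/c²) = 1.0895 × (37.0 μs − 0.397×2240 m / (2.998×10^8 m/s))
= 1.0895 × (34.034 μs) = 37.1 μs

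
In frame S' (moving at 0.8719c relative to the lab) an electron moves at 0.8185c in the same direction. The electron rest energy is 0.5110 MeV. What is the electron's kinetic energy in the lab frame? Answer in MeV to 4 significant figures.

u_lab = (0.8185 + 0.8719)/(1 + 0.8185×0.8719) = 0.9864324
γ = 1/√(1 − 0.9864324²) = 6.09132
K = (γ − 1)m₀c² = (6.09132 − 1) × 0.5110 = 5.09132 × 0.5110 = 2.602 MeV

K ≈ 2.602 MeV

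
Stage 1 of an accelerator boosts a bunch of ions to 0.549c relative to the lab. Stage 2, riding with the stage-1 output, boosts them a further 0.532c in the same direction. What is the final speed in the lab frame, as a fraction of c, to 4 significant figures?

u ≈ 0.8366c

Compose boost 2: (0.532 + 0.549)/(1 + 0.532×0.549) = 1.081/1.29207 = 0.8366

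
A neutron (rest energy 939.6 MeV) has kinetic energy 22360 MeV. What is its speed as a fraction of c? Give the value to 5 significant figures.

β ≈ 0.99919

γ = 1 + K/(m₀c²) = 1 + 22360/939.6 = 24.79736
β = √(1 − 1/γ²) = 0.99919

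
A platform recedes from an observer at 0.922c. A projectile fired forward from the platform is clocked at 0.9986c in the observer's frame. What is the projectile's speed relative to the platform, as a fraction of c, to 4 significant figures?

Inverse velocity addition: u' = (u − v)/(1 − uv/c²)
= (0.9986 − 0.922)/(1 − 0.9986×0.922) = 0.07660/0.0792908 = 0.9661

u' ≈ 0.9661c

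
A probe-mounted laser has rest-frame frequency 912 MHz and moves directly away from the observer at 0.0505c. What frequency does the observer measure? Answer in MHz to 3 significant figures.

f_obs ≈ 867 MHz

Relativistic Doppler: f_obs = f_src √((1−β)/(1+β))
= 912 × √(0.94950/1.0505) = 912 × 0.95071 = 867 MHz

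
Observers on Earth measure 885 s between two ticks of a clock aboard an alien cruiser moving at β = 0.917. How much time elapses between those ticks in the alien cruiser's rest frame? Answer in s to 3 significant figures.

τ₀ ≈ 353 s

γ = 1/√(1 − 0.917²) = 2.5070
Proper time: τ₀ = Δt/γ = 885/2.5070 = 353 s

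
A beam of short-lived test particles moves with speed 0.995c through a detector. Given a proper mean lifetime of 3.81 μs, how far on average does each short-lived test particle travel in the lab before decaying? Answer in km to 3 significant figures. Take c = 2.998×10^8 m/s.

d ≈ 11.4 km

γ = 1/√(1 − 0.995²) = 10.013
Dilated lifetime: Δt = γτ₀ = 10.013 × 3.81 μs = 38.148 μs
d = vΔt = 0.995c × 38.148 μs = 2.9830×10^8 m/s × 3.8148×10^-5 s = 11.4 km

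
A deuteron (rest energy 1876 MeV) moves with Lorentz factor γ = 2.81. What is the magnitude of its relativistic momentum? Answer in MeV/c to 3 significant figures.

p ≈ 4930 MeV/c

β = √(1 − 1/γ²) = √(1 − 1/2.81²) = 0.93453
p = γβm₀c = 2.81 × 0.93453 × 1876 MeV/c = 4930 MeV/c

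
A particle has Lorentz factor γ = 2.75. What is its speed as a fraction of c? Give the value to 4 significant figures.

β ≈ 0.9315

β = √(1 − 1/γ²) = √(1 − 1/2.75²) = √(0.867769) = 0.9315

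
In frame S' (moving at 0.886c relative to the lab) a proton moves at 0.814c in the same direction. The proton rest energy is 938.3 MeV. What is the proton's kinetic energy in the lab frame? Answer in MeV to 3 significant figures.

u_lab = (0.814 + 0.886)/(1 + 0.814×0.886) = 0.987681
γ = 1/√(1 − 0.987681²) = 6.3905
K = (γ − 1)m₀c² = (6.3905 − 1) × 938.3 = 5.3905 × 938.3 = 5060 MeV

K ≈ 5060 MeV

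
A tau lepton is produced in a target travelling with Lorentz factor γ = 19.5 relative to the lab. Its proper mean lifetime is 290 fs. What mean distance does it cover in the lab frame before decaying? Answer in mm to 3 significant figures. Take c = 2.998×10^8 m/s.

d ≈ 1.69 mm

β = √(1 − 1/γ²) = √(1 − 1/19.5²) = 0.99868
Dilated lifetime: Δt = γτ₀ = 19.5 × 290 fs = 5655.0 fs
d = vΔt = 0.99868c × 5655.0 fs = 2.9941×10^8 m/s × 5.6550×10^-12 s = 1.69 mm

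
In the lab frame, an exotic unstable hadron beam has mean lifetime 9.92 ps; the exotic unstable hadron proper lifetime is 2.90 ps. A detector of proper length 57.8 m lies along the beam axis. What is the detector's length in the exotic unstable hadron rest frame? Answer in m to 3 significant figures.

Time dilation ⇒ γ = Δt/τ₀ = 9.92/2.90 = 3.4207
Length contraction: L = L₀/γ = 57.8/3.4207 = 16.9 m

L ≈ 16.9 m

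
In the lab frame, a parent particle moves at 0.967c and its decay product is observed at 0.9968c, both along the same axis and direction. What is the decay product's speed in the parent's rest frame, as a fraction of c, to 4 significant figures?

Inverse velocity addition: u' = (u − v)/(1 − uv/c²)
= (0.9968 − 0.967)/(1 − 0.9968×0.967) = 0.02980/0.0360944 = 0.8256

u' ≈ 0.8256c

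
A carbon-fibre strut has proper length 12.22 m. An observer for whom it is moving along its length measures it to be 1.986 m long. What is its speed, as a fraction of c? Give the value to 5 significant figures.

β ≈ 0.98671

γ = L₀/L = 12.22/1.986 = 6.153072
β = √(1 − 1/γ²) = 0.98671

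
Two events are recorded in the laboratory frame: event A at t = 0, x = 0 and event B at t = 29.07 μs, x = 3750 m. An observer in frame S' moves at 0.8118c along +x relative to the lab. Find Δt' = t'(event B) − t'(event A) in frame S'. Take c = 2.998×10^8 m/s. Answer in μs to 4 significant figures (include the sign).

γ = 1/√(1 − 0.8118²) = 1.71252
Δt' = γ(Δt − vΔx/c²) = 1.71252 × (29.07 μs − 0.8118×3750 m / (2.998×10^8 m/s))
= 1.71252 × (18.9157 μs) = 32.39 μs

Δt' ≈ 32.39 μs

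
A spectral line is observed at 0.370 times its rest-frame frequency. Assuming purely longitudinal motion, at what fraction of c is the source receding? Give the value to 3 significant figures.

β ≈ 0.759

f_obs/f_src = √((1−β)/(1+β)) = 0.370  ⇒  (1−β)/(1+β) = 0.13690
β = |1 − D²|/(1 + D²) = |1 − 0.13690|/(1 + 0.13690) = 0.759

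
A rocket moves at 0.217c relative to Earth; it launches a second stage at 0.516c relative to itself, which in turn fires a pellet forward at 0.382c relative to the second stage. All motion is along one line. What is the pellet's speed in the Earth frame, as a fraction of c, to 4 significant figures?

Compose boost 2: (0.516 + 0.217)/(1 + 0.516×0.217) = 0.7330/1.11197 = 0.659189
Compose boost 3: (0.382 + 0.659189)/(1 + 0.382×0.659189) = 1.04119/1.25181 = 0.8317

u ≈ 0.8317c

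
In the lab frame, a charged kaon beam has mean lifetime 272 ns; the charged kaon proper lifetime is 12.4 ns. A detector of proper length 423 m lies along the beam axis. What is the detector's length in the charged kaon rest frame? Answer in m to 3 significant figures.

L ≈ 19.3 m

Time dilation ⇒ γ = Δt/τ₀ = 272/12.4 = 21.935
Length contraction: L = L₀/γ = 423/21.935 = 19.3 m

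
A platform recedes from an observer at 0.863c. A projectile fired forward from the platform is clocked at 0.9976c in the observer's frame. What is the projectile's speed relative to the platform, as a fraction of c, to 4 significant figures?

u' ≈ 0.9678c

Inverse velocity addition: u' = (u − v)/(1 − uv/c²)
= (0.9976 − 0.863)/(1 − 0.9976×0.863) = 0.1346/0.139071 = 0.9678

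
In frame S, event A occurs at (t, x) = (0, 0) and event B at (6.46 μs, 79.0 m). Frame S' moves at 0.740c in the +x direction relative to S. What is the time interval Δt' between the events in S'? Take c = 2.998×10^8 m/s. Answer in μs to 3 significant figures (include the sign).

Δt' ≈ 9.31 μs

γ = 1/√(1 − 0.740²) = 1.4868
Δt' = γ(Δt − vΔx/c²) = 1.4868 × (6.46 μs − 0.740×79.0 m / (2.998×10^8 m/s))
= 1.4868 × (6.2650 μs) = 9.31 μs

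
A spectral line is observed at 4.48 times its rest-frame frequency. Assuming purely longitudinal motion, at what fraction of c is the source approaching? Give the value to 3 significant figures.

β ≈ 0.905

f_obs/f_src = √((1+β)/(1−β)) = 4.48  ⇒  (1+β)/(1−β) = 20.070
β = |1 − D²|/(1 + D²) = |1 − 20.070|/(1 + 20.070) = 0.905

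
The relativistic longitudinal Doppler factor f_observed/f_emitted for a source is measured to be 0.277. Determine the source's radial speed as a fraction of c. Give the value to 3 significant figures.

f_obs/f_src = √((1−β)/(1+β)) = 0.277  ⇒  (1−β)/(1+β) = 0.076729
β = |1 − D²|/(1 + D²) = |1 − 0.076729|/(1 + 0.076729) = 0.857

β ≈ 0.857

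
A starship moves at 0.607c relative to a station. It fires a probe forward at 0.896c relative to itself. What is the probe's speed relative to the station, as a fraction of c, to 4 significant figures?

u ≈ 0.9735c

Relativistic velocity addition: u = (u' + v)/(1 + u'v/c²)
= (0.896 + 0.607)/(1 + 0.896×0.607) = 1.503/1.54387 = 0.9735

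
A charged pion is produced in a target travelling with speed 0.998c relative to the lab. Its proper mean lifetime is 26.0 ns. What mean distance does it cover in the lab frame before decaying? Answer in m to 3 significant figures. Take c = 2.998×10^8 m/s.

d ≈ 123 m

γ = 1/√(1 − 0.998²) = 15.819
Dilated lifetime: Δt = γτ₀ = 15.819 × 26.0 ns = 411.30 ns
d = vΔt = 0.998c × 411.30 ns = 2.9920×10^8 m/s × 4.1130×10^-7 s = 123 m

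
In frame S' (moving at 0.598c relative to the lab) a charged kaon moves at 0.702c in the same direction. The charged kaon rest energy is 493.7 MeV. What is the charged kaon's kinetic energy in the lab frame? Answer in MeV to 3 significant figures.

K ≈ 734 MeV

u_lab = (0.702 + 0.598)/(1 + 0.702×0.598) = 0.915624
γ = 1/√(1 − 0.915624²) = 2.4873
K = (γ − 1)m₀c² = (2.4873 − 1) × 493.7 = 1.4873 × 493.7 = 734 MeV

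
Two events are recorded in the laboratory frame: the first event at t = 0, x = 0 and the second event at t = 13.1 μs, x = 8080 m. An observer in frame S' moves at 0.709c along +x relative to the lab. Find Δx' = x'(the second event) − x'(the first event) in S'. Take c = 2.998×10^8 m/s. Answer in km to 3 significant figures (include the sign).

Δx' ≈ 7.51 km

γ = 1/√(1 − 0.709²) = 1.4180
Δx' = γ(Δx − vΔt) = 1.4180 × (8080 m − 0.709×(2.998×10^8 m/s)×13.1×10^-6 s)
= 1.4180 × (5295.5 m) = 7.51 km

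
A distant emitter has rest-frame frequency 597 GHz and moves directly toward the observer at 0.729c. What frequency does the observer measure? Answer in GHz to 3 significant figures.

Relativistic Doppler: f_obs = f_src √((1+β)/(1−β))
= 597 × √(1.7290/0.27100) = 597 × 2.5259 = 1510 GHz

f_obs ≈ 1510 GHz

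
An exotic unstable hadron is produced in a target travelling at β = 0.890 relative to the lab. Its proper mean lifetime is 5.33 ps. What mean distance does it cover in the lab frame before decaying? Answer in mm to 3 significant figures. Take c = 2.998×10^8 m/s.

d ≈ 3.12 mm

γ = 1/√(1 − 0.890²) = 2.1932
Dilated lifetime: Δt = γτ₀ = 2.1932 × 5.33 ps = 11.690 ps
d = vΔt = 0.890c × 11.690 ps = 2.6682×10^8 m/s × 1.1690×10^-11 s = 3.12 mm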